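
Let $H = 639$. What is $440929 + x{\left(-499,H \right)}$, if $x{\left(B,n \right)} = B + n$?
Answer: $441069$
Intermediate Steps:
$440929 + x{\left(-499,H \right)} = 440929 + \left(-499 + 639\right) = 440929 + 140 = 441069$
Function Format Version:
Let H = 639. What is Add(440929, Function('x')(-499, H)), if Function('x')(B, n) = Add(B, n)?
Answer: 441069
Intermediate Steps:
Add(440929, Function('x')(-499, H)) = Add(440929, Add(-499, 639)) = Add(440929, 140) = 441069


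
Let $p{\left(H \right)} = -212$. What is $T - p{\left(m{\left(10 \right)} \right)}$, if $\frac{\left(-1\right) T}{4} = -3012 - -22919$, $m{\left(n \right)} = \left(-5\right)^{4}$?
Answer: $-79416$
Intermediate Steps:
$m{\left(n \right)} = 625$
$T = -79628$ ($T = - 4 \left(-3012 - -22919\right) = - 4 \left(-3012 + 22919\right) = \left(-4\right) 19907 = -79628$)
$T - p{\left(m{\left(10 \right)} \right)} = -79628 - -212 = -79628 + 212 = -79416$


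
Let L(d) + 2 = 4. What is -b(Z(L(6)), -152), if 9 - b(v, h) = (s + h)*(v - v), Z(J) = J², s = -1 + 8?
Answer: -9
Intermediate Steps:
s = 7
L(d) = 2 (L(d) = -2 + 4 = 2)
b(v, h) = 9 (b(v, h) = 9 - (7 + h)*(v - v) = 9 - (7 + h)*0 = 9 - 1*0 = 9 + 0 = 9)
-b(Z(L(6)), -152) = -1*9 = -9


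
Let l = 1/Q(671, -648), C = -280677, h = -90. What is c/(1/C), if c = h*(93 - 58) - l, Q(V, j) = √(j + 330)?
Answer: 884132550 - 93559*I*√318/106 ≈ 8.8413e+8 - 15740.0*I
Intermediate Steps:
Q(V, j) = √(330 + j)
l = -I*√318/318 (l = 1/(√(330 - 648)) = 1/(√(-318)) = 1/(I*√318) = -I*√318/318 ≈ -0.056077*I)
c = -3150 + I*√318/318 (c = -90*(93 - 58) - (-1)*I*√318/318 = -90*35 + I*√318/318 = -3150 + I*√318/318 ≈ -3150.0 + 0.056077*I)
c/(1/C) = (-3150 + I*√318/318)/(1/(-280677)) = (-3150 + I*√318/318)/(-1/280677) = (-3150 + I*√318/318)*(-280677) = 884132550 - 93559*I*√318/106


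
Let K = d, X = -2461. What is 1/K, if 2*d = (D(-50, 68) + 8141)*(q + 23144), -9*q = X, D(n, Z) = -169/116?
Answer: 696/66331339853 ≈ 1.0493e-8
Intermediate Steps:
D(n, Z) = -169/116 (D(n, Z) = -169*1/116 = -169/116)
q = 2461/9 (q = -1/9*(-2461) = 2461/9 ≈ 273.44)
d = 66331339853/696 (d = ((-169/116 + 8141)*(2461/9 + 23144))/2 = ((944187/116)*(210757/9))/2 = (1/2)*(66331339853/348) = 66331339853/696 ≈ 9.5304e+7)
K = 66331339853/696 ≈ 9.5304e+7
1/K = 1/(66331339853/696) = 696/66331339853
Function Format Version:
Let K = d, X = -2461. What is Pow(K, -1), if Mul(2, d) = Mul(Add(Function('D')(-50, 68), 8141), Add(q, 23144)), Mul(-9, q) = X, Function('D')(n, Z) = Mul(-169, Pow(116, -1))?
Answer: Rational(696, 66331339853) ≈ 1.0493e-8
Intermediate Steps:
Function('D')(n, Z) = Rational(-169, 116) (Function('D')(n, Z) = Mul(-169, Rational(1, 116)) = Rational(-169, 116))
q = Rational(2461, 9) (q = Mul(Rational(-1, 9), -2461) = Rational(2461, 9) ≈ 273.44)
d = Rational(66331339853, 696) (d = Mul(Rational(1, 2), Mul(Add(Rational(-169, 116), 8141), Add(Rational(2461, 9), 23144))) = Mul(Rational(1, 2), Mul(Rational(944187, 116), Rational(210757, 9))) = Mul(Rational(1, 2), Rational(66331339853, 348)) = Rational(66331339853, 696) ≈ 9.5304e+7)
K = Rational(66331339853, 696) ≈ 9.5304e+7
Pow(K, -1) = Pow(Rational(66331339853, 696), -1) = Rational(696, 66331339853)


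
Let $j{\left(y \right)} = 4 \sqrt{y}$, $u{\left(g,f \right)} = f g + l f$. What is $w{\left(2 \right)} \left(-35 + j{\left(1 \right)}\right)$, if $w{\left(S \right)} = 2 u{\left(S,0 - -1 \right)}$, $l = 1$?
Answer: $-186$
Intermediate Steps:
$u{\left(g,f \right)} = f + f g$ ($u{\left(g,f \right)} = f g + 1 f = f g + f = f + f g$)
$w{\left(S \right)} = 2 + 2 S$ ($w{\left(S \right)} = 2 \left(0 - -1\right) \left(1 + S\right) = 2 \left(0 + 1\right) \left(1 + S\right) = 2 \cdot 1 \left(1 + S\right) = 2 \left(1 + S\right) = 2 + 2 S$)
$w{\left(2 \right)} \left(-35 + j{\left(1 \right)}\right) = \left(2 + 2 \cdot 2\right) \left(-35 + 4 \sqrt{1}\right) = \left(2 + 4\right) \left(-35 + 4 \cdot 1\right) = 6 \left(-35 + 4\right) = 6 \left(-31\right) = -186$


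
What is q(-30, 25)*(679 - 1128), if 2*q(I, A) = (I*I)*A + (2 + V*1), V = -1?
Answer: -10102949/2 ≈ -5.0515e+6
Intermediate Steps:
q(I, A) = ½ + A*I²/2 (q(I, A) = ((I*I)*A + (2 - 1*1))/2 = (I²*A + (2 - 1))/2 = (A*I² + 1)/2 = (1 + A*I²)/2 = ½ + A*I²/2)
q(-30, 25)*(679 - 1128) = (½ + (½)*25*(-30)²)*(679 - 1128) = (½ + (½)*25*900)*(-449) = (½ + 11250)*(-449) = (22501/2)*(-449) = -10102949/2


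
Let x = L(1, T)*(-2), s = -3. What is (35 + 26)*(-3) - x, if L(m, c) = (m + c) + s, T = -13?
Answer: -213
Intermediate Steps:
L(m, c) = -3 + c + m (L(m, c) = (m + c) - 3 = (c + m) - 3 = -3 + c + m)
x = 30 (x = (-3 - 13 + 1)*(-2) = -15*(-2) = 30)
(35 + 26)*(-3) - x = (35 + 26)*(-3) - 1*30 = 61*(-3) - 30 = -183 - 30 = -213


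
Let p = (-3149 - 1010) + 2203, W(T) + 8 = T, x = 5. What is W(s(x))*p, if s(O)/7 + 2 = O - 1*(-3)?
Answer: -66504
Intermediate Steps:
s(O) = 7 + 7*O (s(O) = -14 + 7*(O - 1*(-3)) = -14 + 7*(O + 3) = -14 + 7*(3 + O) = -14 + (21 + 7*O) = 7 + 7*O)
W(T) = -8 + T
p = -1956 (p = -4159 + 2203 = -1956)
W(s(x))*p = (-8 + (7 + 7*5))*(-1956) = (-8 + (7 + 35))*(-1956) = (-8 + 42)*(-1956) = 34*(-1956) = -66504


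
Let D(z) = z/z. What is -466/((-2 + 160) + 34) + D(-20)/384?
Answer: -931/384 ≈ -2.4245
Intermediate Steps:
D(z) = 1
-466/((-2 + 160) + 34) + D(-20)/384 = -466/((-2 + 160) + 34) + 1/384 = -466/(158 + 34) + 1*(1/384) = -466/192 + 1/384 = -466*1/192 + 1/384 = -233/96 + 1/384 = -931/384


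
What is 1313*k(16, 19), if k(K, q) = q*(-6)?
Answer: -149682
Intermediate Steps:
k(K, q) = -6*q
1313*k(16, 19) = 1313*(-6*19) = 1313*(-114) = -149682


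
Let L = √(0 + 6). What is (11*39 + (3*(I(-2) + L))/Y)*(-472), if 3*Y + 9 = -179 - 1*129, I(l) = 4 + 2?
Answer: -64163208/317 + 4248*√6/317 ≈ -2.0237e+5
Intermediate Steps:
I(l) = 6
Y = -317/3 (Y = -3 + (-179 - 1*129)/3 = -3 + (-179 - 129)/3 = -3 + (⅓)*(-308) = -3 - 308/3 = -317/3 ≈ -105.67)
L = √6 ≈ 2.4495
(11*39 + (3*(I(-2) + L))/Y)*(-472) = (11*39 + (3*(6 + √6))/(-317/3))*(-472) = (429 + (18 + 3*√6)*(-3/317))*(-472) = (429 + (-54/317 - 9*√6/317))*(-472) = (135939/317 - 9*√6/317)*(-472) = -64163208/317 + 4248*√6/317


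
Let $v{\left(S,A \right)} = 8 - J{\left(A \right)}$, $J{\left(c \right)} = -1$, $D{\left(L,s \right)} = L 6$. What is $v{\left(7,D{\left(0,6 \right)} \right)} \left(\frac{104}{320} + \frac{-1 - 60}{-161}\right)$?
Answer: $\frac{40797}{6440} \approx 6.3349$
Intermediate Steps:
$D{\left(L,s \right)} = 6 L$
$v{\left(S,A \right)} = 9$ ($v{\left(S,A \right)} = 8 - -1 = 8 + 1 = 9$)
$v{\left(7,D{\left(0,6 \right)} \right)} \left(\frac{104}{320} + \frac{-1 - 60}{-161}\right) = 9 \left(\frac{104}{320} + \frac{-1 - 60}{-161}\right) = 9 \left(104 \cdot \frac{1}{320} + \left(-1 - 60\right) \left(- \frac{1}{161}\right)\right) = 9 \left(\frac{13}{40} - - \frac{61}{161}\right) = 9 \left(\frac{13}{40} + \frac{61}{161}\right) = 9 \cdot \frac{4533}{6440} = \frac{40797}{6440}$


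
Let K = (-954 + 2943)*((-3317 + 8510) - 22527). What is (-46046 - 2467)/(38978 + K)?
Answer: 48513/34438348 ≈ 0.0014087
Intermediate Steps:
K = -34477326 (K = 1989*(5193 - 22527) = 1989*(-17334) = -34477326)
(-46046 - 2467)/(38978 + K) = (-46046 - 2467)/(38978 - 34477326) = -48513/(-34438348) = -48513*(-1/34438348) = 48513/34438348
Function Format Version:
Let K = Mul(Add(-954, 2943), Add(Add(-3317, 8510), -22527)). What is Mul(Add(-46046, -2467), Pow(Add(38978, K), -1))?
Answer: Rational(48513, 34438348) ≈ 0.0014087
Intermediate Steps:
K = -34477326 (K = Mul(1989, Add(5193, -22527)) = Mul(1989, -17334) = -34477326)
Mul(Add(-46046, -2467), Pow(Add(38978, K), -1)) = Mul(Add(-46046, -2467), Pow(Add(38978, -34477326), -1)) = Mul(-48513, Pow(-34438348, -1)) = Mul(-48513, Rational(-1, 34438348)) = Rational(48513, 34438348)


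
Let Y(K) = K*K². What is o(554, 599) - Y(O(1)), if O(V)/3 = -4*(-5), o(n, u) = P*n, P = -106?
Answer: -274724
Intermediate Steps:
o(n, u) = -106*n
O(V) = 60 (O(V) = 3*(-4*(-5)) = 3*20 = 60)
Y(K) = K³
o(554, 599) - Y(O(1)) = -106*554 - 1*60³ = -58724 - 1*216000 = -58724 - 216000 = -274724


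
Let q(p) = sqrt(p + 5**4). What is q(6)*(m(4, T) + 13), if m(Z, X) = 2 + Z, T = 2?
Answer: 19*sqrt(631) ≈ 477.27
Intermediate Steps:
q(p) = sqrt(625 + p) (q(p) = sqrt(p + 625) = sqrt(625 + p))
q(6)*(m(4, T) + 13) = sqrt(625 + 6)*((2 + 4) + 13) = sqrt(631)*(6 + 13) = sqrt(631)*19 = 19*sqrt(631)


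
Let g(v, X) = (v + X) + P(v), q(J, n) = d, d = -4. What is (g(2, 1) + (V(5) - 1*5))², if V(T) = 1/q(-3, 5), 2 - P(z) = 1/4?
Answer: ¼ ≈ 0.25000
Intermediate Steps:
q(J, n) = -4
P(z) = 7/4 (P(z) = 2 - 1/4 = 2 - 1*¼ = 2 - ¼ = 7/4)
V(T) = -¼ (V(T) = 1/(-4) = 1*(-¼) = -¼)
g(v, X) = 7/4 + X + v (g(v, X) = (v + X) + 7/4 = (X + v) + 7/4 = 7/4 + X + v)
(g(2, 1) + (V(5) - 1*5))² = ((7/4 + 1 + 2) + (-¼ - 1*5))² = (19/4 + (-¼ - 5))² = (19/4 - 21/4)² = (-½)² = ¼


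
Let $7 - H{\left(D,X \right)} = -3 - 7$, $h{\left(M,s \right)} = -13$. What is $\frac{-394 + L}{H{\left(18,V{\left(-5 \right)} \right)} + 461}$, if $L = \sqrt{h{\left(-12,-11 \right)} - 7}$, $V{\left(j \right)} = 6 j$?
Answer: $- \frac{197}{239} + \frac{i \sqrt{5}}{239} \approx -0.82427 + 0.0093559 i$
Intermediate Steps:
$H{\left(D,X \right)} = 17$ ($H{\left(D,X \right)} = 7 - \left(-3 - 7\right) = 7 - -10 = 7 + 10 = 17$)
$L = 2 i \sqrt{5}$ ($L = \sqrt{-13 - 7} = \sqrt{-20} = 2 i \sqrt{5} \approx 4.4721 i$)
$\frac{-394 + L}{H{\left(18,V{\left(-5 \right)} \right)} + 461} = \frac{-394 + 2 i \sqrt{5}}{17 + 461} = \frac{-394 + 2 i \sqrt{5}}{478} = \left(-394 + 2 i \sqrt{5}\right) \frac{1}{478} = - \frac{197}{239} + \frac{i \sqrt{5}}{239}$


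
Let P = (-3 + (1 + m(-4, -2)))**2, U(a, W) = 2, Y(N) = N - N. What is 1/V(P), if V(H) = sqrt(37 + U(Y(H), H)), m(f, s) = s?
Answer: sqrt(39)/39 ≈ 0.16013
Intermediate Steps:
Y(N) = 0
P = 16 (P = (-3 + (1 - 2))**2 = (-3 - 1)**2 = (-4)**2 = 16)
V(H) = sqrt(39) (V(H) = sqrt(37 + 2) = sqrt(39))
1/V(P) = 1/(sqrt(39)) = sqrt(39)/39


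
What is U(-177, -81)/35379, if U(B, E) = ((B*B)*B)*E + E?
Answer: 49907088/3931 ≈ 12696.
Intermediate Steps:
U(B, E) = E + E*B³ (U(B, E) = (B²*B)*E + E = B³*E + E = E*B³ + E = E + E*B³)
U(-177, -81)/35379 = -81*(1 + (-177)³)/35379 = -81*(1 - 5545233)*(1/35379) = -81*(-5545232)*(1/35379) = 449163792*(1/35379) = 49907088/3931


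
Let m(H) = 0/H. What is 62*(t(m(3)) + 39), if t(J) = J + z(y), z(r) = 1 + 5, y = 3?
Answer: 2790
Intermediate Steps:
m(H) = 0
z(r) = 6
t(J) = 6 + J (t(J) = J + 6 = 6 + J)
62*(t(m(3)) + 39) = 62*((6 + 0) + 39) = 62*(6 + 39) = 62*45 = 2790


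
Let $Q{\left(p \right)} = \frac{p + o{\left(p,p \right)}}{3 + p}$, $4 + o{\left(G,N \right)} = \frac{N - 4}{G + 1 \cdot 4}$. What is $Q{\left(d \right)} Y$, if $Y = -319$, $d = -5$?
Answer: $0$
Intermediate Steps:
$o{\left(G,N \right)} = -4 + \frac{-4 + N}{4 + G}$ ($o{\left(G,N \right)} = -4 + \frac{N - 4}{G + 1 \cdot 4} = -4 + \frac{-4 + N}{G + 4} = -4 + \frac{-4 + N}{4 + G}$)
$Q{\left(p \right)} = \frac{p + \frac{-20 - 3 p}{4 + p}}{3 + p}$ ($Q{\left(p \right)} = \frac{p + \frac{-20 + p - 4 p}{4 + p}}{3 + p} = \frac{p + \frac{-20 - 3 p}{4 + p}}{3 + p}$)
$Q{\left(d \right)} Y = \frac{-20 - 5 + \left(-5\right)^{2}}{12 + \left(-5\right)^{2} + 7 \left(-5\right)} \left(-319\right) = \frac{-20 - 5 + 25}{12 + 25 - 35} \left(-319\right) = \frac{1}{2} \cdot 0 \left(-319\right) = 0 \left(-319\right) = 0$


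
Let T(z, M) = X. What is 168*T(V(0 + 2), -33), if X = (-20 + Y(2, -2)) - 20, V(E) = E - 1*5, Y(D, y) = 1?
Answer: -6552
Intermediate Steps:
V(E) = -5 + E (V(E) = E - 5 = -5 + E)
X = -39 (X = (-20 + 1) - 20 = -19 - 20 = -39)
T(z, M) = -39
168*T(V(0 + 2), -33) = 168*(-39) = -6552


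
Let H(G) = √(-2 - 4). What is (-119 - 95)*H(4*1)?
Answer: -214*I*√6 ≈ -524.19*I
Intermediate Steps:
H(G) = I*√6 (H(G) = √(-6) = I*√6)
(-119 - 95)*H(4*1) = (-119 - 95)*(I*√6) = -214*I*√6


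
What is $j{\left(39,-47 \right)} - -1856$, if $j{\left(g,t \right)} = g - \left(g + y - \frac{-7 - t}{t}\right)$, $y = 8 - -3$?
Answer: $\frac{86675}{47} \approx 1844.1$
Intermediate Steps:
$y = 11$ ($y = 8 + 3 = 11$)
$j{\left(g,t \right)} = -11 + \frac{-7 - t}{t}$ ($j{\left(g,t \right)} = g - \left(11 + g - \frac{-7 - t}{t}\right) = -11 + \frac{-7 - t}{t}$)
$j{\left(39,-47 \right)} - -1856 = \left(-12 - \frac{7}{-47}\right) - -1856 = \left(-12 - - \frac{7}{47}\right) + 1856 = \left(-12 + \frac{7}{47}\right) + 1856 = - \frac{557}{47} + 1856 = \frac{86675}{47}$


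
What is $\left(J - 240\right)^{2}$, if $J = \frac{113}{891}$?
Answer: $\frac{45679230529}{793881} \approx 57539.0$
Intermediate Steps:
$J = \frac{113}{891}$ ($J = 113 \cdot \frac{1}{891} = \frac{113}{891} \approx 0.12682$)
$\left(J - 240\right)^{2} = \left(\frac{113}{891} - 240\right)^{2} = \left(- \frac{213727}{891}\right)^{2} = \frac{45679230529}{793881}$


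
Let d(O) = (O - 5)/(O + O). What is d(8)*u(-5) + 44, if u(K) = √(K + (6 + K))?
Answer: 44 + 3*I/8 ≈ 44.0 + 0.375*I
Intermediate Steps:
d(O) = (-5 + O)/(2*O) (d(O) = (-5 + O)/((2*O)) = (-5 + O)*(1/(2*O)) = (-5 + O)/(2*O))
u(K) = √(6 + 2*K)
d(8)*u(-5) + 44 = ((½)*(-5 + 8)/8)*√(6 + 2*(-5)) + 44 = ((½)*(⅛)*3)*√(6 - 10) + 44 = 3*√(-4)/16 + 44 = 3*(2*I)/16 + 44 = 3*I/8 + 44 = 44 + 3*I/8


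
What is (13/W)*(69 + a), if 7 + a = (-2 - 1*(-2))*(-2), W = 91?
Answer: 62/7 ≈ 8.8571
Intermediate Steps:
a = -7 (a = -7 + (-2 - 1*(-2))*(-2) = -7 + (-2 + 2)*(-2) = -7 + 0*(-2) = -7 + 0 = -7)
(13/W)*(69 + a) = (13/91)*(69 - 7) = (13*(1/91))*62 = (⅐)*62 = 62/7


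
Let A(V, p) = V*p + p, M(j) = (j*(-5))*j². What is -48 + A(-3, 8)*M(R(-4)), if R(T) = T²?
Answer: 327632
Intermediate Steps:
M(j) = -5*j³ (M(j) = (-5*j)*j² = -5*j³)
A(V, p) = p + V*p
-48 + A(-3, 8)*M(R(-4)) = -48 + (8*(1 - 3))*(-5*((-4)²)³) = -48 + (8*(-2))*(-5*16³) = -48 - (-80)*4096 = -48 - 16*(-20480) = -48 + 327680 = 327632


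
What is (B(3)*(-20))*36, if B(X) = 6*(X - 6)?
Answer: 12960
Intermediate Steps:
B(X) = -36 + 6*X (B(X) = 6*(-6 + X) = -36 + 6*X)
(B(3)*(-20))*36 = ((-36 + 6*3)*(-20))*36 = ((-36 + 18)*(-20))*36 = -18*(-20)*36 = 360*36 = 12960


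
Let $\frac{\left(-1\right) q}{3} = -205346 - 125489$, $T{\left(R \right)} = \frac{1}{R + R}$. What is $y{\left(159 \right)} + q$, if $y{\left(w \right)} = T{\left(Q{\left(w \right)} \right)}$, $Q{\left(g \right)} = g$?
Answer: $\frac{315616591}{318} \approx 9.9251 \cdot 10^{5}$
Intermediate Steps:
$T{\left(R \right)} = \frac{1}{2 R}$
$q = 992505$ ($q = - 3 \left(-205346 - 125489\right) = \left(-3\right) \left(-330835\right) = 992505$)
$y{\left(w \right)} = \frac{1}{2 w}$
$y{\left(159 \right)} + q = \frac{1}{2 \cdot 159} + 992505 = \frac{1}{2} \cdot \frac{1}{159} + 992505 = \frac{1}{318} + 992505 = \frac{315616591}{318}$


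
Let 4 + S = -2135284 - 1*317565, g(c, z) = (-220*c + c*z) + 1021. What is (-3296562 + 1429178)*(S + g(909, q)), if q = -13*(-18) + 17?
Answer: 4525890833752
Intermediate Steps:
q = 251 (q = 234 + 17 = 251)
g(c, z) = 1021 - 220*c + c*z
S = -2452853 (S = -4 + (-2135284 - 1*317565) = -4 + (-2135284 - 317565) = -4 - 2452849 = -2452853)
(-3296562 + 1429178)*(S + g(909, q)) = (-3296562 + 1429178)*(-2452853 + (1021 - 220*909 + 909*251)) = -1867384*(-2452853 + (1021 - 199980 + 228159)) = -1867384*(-2452853 + 29200) = -1867384*(-2423653) = 4525890833752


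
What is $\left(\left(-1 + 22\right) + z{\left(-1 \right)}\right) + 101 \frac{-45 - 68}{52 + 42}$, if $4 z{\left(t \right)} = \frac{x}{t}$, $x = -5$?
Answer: $- \frac{18643}{188} \approx -99.165$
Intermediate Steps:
$z{\left(t \right)} = - \frac{5}{4 t}$ ($z{\left(t \right)} = \frac{\left(-5\right) \frac{1}{t}}{4} = - \frac{5}{4 t}$)
$\left(\left(-1 + 22\right) + z{\left(-1 \right)}\right) + 101 \frac{-45 - 68}{52 + 42} = \left(\left(-1 + 22\right) - \frac{5}{4 \left(-1\right)}\right) + 101 \frac{-45 - 68}{52 + 42} = \left(21 - - \frac{5}{4}\right) + 101 \left(- \frac{113}{94}\right) = \left(21 + \frac{5}{4}\right) + 101 \left(\left(-113\right) \frac{1}{94}\right) = \frac{89}{4} + 101 \left(- \frac{113}{94}\right) = \frac{89}{4} - \frac{11413}{94} = - \frac{18643}{188}$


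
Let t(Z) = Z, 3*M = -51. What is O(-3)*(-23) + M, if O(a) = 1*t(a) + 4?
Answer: -40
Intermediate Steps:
M = -17 (M = (⅓)*(-51) = -17)
O(a) = 4 + a (O(a) = 1*a + 4 = a + 4 = 4 + a)
O(-3)*(-23) + M = (4 - 3)*(-23) - 17 = 1*(-23) - 17 = -23 - 17 = -40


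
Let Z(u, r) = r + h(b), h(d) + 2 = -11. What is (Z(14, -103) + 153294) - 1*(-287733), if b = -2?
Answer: 440911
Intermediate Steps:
h(d) = -13 (h(d) = -2 - 11 = -13)
Z(u, r) = -13 + r (Z(u, r) = r - 13 = -13 + r)
(Z(14, -103) + 153294) - 1*(-287733) = ((-13 - 103) + 153294) - 1*(-287733) = (-116 + 153294) + 287733 = 153178 + 287733 = 440911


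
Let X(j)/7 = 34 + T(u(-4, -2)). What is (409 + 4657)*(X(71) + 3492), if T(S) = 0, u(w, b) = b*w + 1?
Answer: 18896180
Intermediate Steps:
u(w, b) = 1 + b*w
X(j) = 238 (X(j) = 7*(34 + 0) = 7*34 = 238)
(409 + 4657)*(X(71) + 3492) = (409 + 4657)*(238 + 3492) = 5066*3730 = 18896180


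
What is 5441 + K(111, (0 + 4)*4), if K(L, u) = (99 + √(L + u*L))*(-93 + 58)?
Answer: 1976 - 35*√1887 ≈ 455.61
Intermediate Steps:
K(L, u) = -3465 - 35*√(L + L*u) (K(L, u) = (99 + √(L + L*u))*(-35) = -3465 - 35*√(L + L*u))
5441 + K(111, (0 + 4)*4) = 5441 + (-3465 - 35*√111*√(1 + (0 + 4)*4)) = 5441 + (-3465 - 35*√111*√(1 + 4*4)) = 5441 + (-3465 - 35*√111*√(1 + 16)) = 5441 + (-3465 - 35*√1887) = 1976 - 35*√1887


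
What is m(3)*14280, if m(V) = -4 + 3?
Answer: -14280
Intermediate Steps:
m(V) = -1
m(3)*14280 = -1*14280 = -14280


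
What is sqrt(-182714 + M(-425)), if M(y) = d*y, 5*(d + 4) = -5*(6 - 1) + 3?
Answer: 14*I*sqrt(914) ≈ 423.25*I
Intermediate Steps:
d = -42/5 (d = -4 + (-5*(6 - 1) + 3)/5 = -4 + (-5*5 + 3)/5 = -4 + (-25 + 3)/5 = -4 + (1/5)*(-22) = -4 - 22/5 = -42/5 ≈ -8.4000)
M(y) = -42*y/5
sqrt(-182714 + M(-425)) = sqrt(-182714 - 42/5*(-425)) = sqrt(-182714 + 3570) = sqrt(-179144) = 14*I*sqrt(914)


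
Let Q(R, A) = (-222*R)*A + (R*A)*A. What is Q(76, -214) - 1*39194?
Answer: 7051910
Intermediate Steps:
Q(R, A) = R*A² - 222*A*R (Q(R, A) = -222*A*R + (A*R)*A = -222*A*R + R*A² = R*A² - 222*A*R)
Q(76, -214) - 1*39194 = -214*76*(-222 - 214) - 1*39194 = -214*76*(-436) - 39194 = 7091104 - 39194 = 7051910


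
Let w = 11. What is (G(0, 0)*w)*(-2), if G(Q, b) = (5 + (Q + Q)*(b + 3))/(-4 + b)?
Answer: 55/2 ≈ 27.500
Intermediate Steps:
G(Q, b) = (5 + 2*Q*(3 + b))/(-4 + b) (G(Q, b) = (5 + (2*Q)*(3 + b))/(-4 + b) = (5 + 2*Q*(3 + b))/(-4 + b))
(G(0, 0)*w)*(-2) = (((5 + 6*0 + 2*0*0)/(-4 + 0))*11)*(-2) = (((5 + 0 + 0)/(-4))*11)*(-2) = (-1/4*5*11)*(-2) = -5/4*11*(-2) = -55/4*(-2) = 55/2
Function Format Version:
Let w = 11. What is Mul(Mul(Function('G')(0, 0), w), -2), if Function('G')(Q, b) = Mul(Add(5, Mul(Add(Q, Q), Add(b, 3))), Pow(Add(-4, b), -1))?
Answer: Rational(55, 2) ≈ 27.500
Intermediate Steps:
Function('G')(Q, b) = Mul(Pow(Add(-4, b), -1), Add(5, Mul(2, Q, Add(3, b)))) (Function('G')(Q, b) = Mul(Add(5, Mul(Mul(2, Q), Add(3, b))), Pow(Add(-4, b), -1)) = Mul(Add(5, Mul(2, Q, Add(3, b))), Pow(Add(-4, b), -1)) = Mul(Pow(Add(-4, b), -1), Add(5, Mul(2, Q, Add(3, b)))))
Mul(Mul(Function('G')(0, 0), w), -2) = Mul(Mul(Mul(Pow(Add(-4, 0), -1), Add(5, Mul(6, 0), Mul(2, 0, 0))), 11), -2) = Mul(Mul(Mul(Pow(-4, -1), Add(5, 0, 0)), 11), -2) = Mul(Mul(Mul(Rational(-1, 4), 5), 11), -2) = Mul(Mul(Rational(-5, 4), 11), -2) = Mul(Rational(-55, 4), -2) = Rational(55, 2)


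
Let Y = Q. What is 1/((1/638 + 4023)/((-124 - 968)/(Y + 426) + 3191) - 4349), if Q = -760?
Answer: -340336634/1479695386541 ≈ -0.00023000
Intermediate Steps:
Y = -760
1/((1/638 + 4023)/((-124 - 968)/(Y + 426) + 3191) - 4349) = 1/((1/638 + 4023)/((-124 - 968)/(-760 + 426) + 3191) - 4349) = 1/((1/638 + 4023)/(-1092/(-334) + 3191) - 4349) = 1/(2566675/(638*(-1092*(-1/334) + 3191)) - 4349) = 1/(2566675/(638*(546/167 + 3191)) - 4349) = 1/(2566675/(638*(533443/167)) - 4349) = 1/((2566675/638)*(167/533443) - 4349) = 1/(428634725/340336634 - 4349) = 1/(-1479695386541/340336634) = -340336634/1479695386541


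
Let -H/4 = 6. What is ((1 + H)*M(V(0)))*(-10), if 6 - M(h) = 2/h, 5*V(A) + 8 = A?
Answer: 3335/2 ≈ 1667.5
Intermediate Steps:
H = -24 (H = -4*6 = -24)
V(A) = -8/5 + A/5
M(h) = 6 - 2/h
((1 + H)*M(V(0)))*(-10) = ((1 - 24)*(6 - 2/(-8/5 + (⅕)*0)))*(-10) = -23*(6 - 2/(-8/5 + 0))*(-10) = -23*(6 - 2/(-8/5))*(-10) = -23*(6 - 2*(-5/8))*(-10) = -23*(6 + 5/4)*(-10) = -23*29/4*(-10) = -667/4*(-10) = 3335/2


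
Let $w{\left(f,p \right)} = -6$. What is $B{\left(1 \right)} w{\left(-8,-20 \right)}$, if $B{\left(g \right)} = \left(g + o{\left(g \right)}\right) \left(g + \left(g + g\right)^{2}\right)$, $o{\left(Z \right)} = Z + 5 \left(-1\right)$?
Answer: $90$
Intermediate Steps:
$o{\left(Z \right)} = -5 + Z$ ($o{\left(Z \right)} = Z - 5 = -5 + Z$)
$B{\left(g \right)} = \left(-5 + 2 g\right) \left(g + 4 g^{2}\right)$ ($B{\left(g \right)} = \left(g + \left(-5 + g\right)\right) \left(g + \left(g + g\right)^{2}\right) = \left(-5 + 2 g\right) \left(g + \left(2 g\right)^{2}\right) = \left(-5 + 2 g\right) \left(g + 4 g^{2}\right)$)
$B{\left(1 \right)} w{\left(-8,-20 \right)} = 1 \left(-5 - 18 + 8 \cdot 1^{2}\right) \left(-6\right) = 1 \left(-5 - 18 + 8 \cdot 1\right) \left(-6\right) = 1 \left(-5 - 18 + 8\right) \left(-6\right) = 1 \left(-15\right) \left(-6\right) = \left(-15\right) \left(-6\right) = 90$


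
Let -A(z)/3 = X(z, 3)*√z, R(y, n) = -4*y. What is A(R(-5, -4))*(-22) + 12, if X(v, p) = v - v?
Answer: 12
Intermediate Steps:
X(v, p) = 0
A(z) = 0 (A(z) = -0*√z = -3*0 = 0)
A(R(-5, -4))*(-22) + 12 = 0*(-22) + 12 = 0 + 12 = 12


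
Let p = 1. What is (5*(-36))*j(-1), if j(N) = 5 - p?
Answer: -720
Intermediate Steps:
j(N) = 4 (j(N) = 5 - 1*1 = 5 - 1 = 4)
(5*(-36))*j(-1) = (5*(-36))*4 = -180*4 = -720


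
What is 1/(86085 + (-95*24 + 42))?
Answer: 1/83847 ≈ 1.1926e-5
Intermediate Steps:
1/(86085 + (-95*24 + 42)) = 1/(86085 + (-2280 + 42)) = 1/(86085 - 2238) = 1/83847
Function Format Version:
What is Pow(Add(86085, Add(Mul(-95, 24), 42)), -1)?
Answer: Rational(1, 83847) ≈ 1.1926e-5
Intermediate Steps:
Pow(Add(86085, Add(Mul(-95, 24), 42)), -1) = Pow(Add(86085, Add(-2280, 42)), -1) = Pow(Add(86085, -2238), -1) = Pow(83847, -1) = Rational(1, 83847)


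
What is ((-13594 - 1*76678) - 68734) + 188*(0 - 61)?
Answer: -170474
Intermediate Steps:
((-13594 - 1*76678) - 68734) + 188*(0 - 61) = ((-13594 - 76678) - 68734) + 188*(-61) = (-90272 - 68734) - 11468 = -159006 - 11468 = -170474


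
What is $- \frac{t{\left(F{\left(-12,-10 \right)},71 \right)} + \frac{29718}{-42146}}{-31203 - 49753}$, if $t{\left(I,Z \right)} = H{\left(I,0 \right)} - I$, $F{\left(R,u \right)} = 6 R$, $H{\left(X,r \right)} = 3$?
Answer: $\frac{30108}{32807419} \approx 0.00091772$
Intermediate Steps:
$t{\left(I,Z \right)} = 3 - I$
$- \frac{t{\left(F{\left(-12,-10 \right)},71 \right)} + \frac{29718}{-42146}}{-31203 - 49753} = - \frac{\left(3 - 6 \left(-12\right)\right) + \frac{29718}{-42146}}{-31203 - 49753} = - \frac{\left(3 - -72\right) + 29718 \left(- \frac{1}{42146}\right)}{-80956} = - \frac{\left(\left(3 + 72\right) - \frac{1143}{1621}\right) \left(-1\right)}{80956} = - \frac{\left(75 - \frac{1143}{1621}\right) \left(-1\right)}{80956} = - \frac{120432 \left(-1\right)}{1621 \cdot 80956} = \left(-1\right) \left(- \frac{30108}{32807419}\right) = \frac{30108}{32807419}$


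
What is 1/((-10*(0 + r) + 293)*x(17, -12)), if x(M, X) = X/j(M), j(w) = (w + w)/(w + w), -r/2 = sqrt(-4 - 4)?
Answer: I/(12*(-293*I + 40*sqrt(2))) ≈ -0.00027419 + 5.2938e-5*I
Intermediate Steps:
r = -4*I*sqrt(2) (r = -2*sqrt(-4 - 4) = -4*I*sqrt(2) ≈ -5.6569*I)
j(w) = 1 (j(w) = (2*w)/((2*w)) = (2*w)*(1/(2*w)) = 1)
x(M, X) = X (x(M, X) = X/1 = X*1 = X)
1/((-10*(0 + r) + 293)*x(17, -12)) = 1/((-10*(0 - 4*I*sqrt(2)) + 293)*(-12)) = 1/((-(-40)*I*sqrt(2) + 293)*(-12)) = 1/((40*I*sqrt(2) + 293)*(-12)) = 1/((293 + 40*I*sqrt(2))*(-12)) = 1/(-3516 - 480*I*sqrt(2))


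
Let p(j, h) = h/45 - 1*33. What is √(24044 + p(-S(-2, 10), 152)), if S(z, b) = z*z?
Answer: √5403235/15 ≈ 154.97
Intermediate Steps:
S(z, b) = z²
p(j, h) = -33 + h/45 (p(j, h) = h*(1/45) - 33 = h/45 - 33 = -33 + h/45)
√(24044 + p(-S(-2, 10), 152)) = √(24044 + (-33 + (1/45)*152)) = √(24044 + (-33 + 152/45)) = √(24044 - 1333/45) = √(1080647/45) = √5403235/15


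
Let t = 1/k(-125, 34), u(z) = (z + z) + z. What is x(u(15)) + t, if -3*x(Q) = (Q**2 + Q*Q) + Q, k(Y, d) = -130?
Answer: -177451/130 ≈ -1365.0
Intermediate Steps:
u(z) = 3*z (u(z) = 2*z + z = 3*z)
x(Q) = -2*Q**2/3 - Q/3 (x(Q) = -((Q**2 + Q*Q) + Q)/3 = -((Q**2 + Q**2) + Q)/3 = -(2*Q**2 + Q)/3 = -(Q + 2*Q**2)/3 = -2*Q**2/3 - Q/3)
t = -1/130 (t = 1/(-130) = -1/130 ≈ -0.0076923)
x(u(15)) + t = -3*15*(1 + 2*(3*15))/3 - 1/130 = -1/3*45*(1 + 2*45) - 1/130 = -1/3*45*(1 + 90) - 1/130 = -1/3*45*91 - 1/130 = -1365 - 1/130 = -177451/130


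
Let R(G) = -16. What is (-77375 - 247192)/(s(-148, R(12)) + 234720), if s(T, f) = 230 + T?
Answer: -324567/234802 ≈ -1.3823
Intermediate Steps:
(-77375 - 247192)/(s(-148, R(12)) + 234720) = (-77375 - 247192)/((230 - 148) + 234720) = -324567/(82 + 234720) = -324567/234802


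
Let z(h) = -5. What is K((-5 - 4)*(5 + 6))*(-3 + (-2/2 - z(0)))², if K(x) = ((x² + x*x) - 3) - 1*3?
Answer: 19596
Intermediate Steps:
K(x) = -6 + 2*x² (K(x) = ((x² + x²) - 3) - 3 = (2*x² - 3) - 3 = (-3 + 2*x²) - 3 = -6 + 2*x²)
K((-5 - 4)*(5 + 6))*(-3 + (-2/2 - z(0)))² = (-6 + 2*((-5 - 4)*(5 + 6))²)*(-3 + (-2/2 - 1*(-5)))² = (-6 + 2*(-9*11)²)*(-3 + (-2*½ + 5))² = (-6 + 2*(-99)²)*(-3 + (-1 + 5))² = (-6 + 2*9801)*(-3 + 4)² = (-6 + 19602)*1² = 19596*1 = 19596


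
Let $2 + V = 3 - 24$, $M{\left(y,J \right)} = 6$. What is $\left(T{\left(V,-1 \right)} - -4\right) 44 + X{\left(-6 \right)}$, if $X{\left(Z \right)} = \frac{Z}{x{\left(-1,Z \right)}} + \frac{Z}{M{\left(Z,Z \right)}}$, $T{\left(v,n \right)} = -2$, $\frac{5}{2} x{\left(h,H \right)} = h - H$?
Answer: $84$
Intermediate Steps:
$x{\left(h,H \right)} = - \frac{2 H}{5} + \frac{2 h}{5}$ ($x{\left(h,H \right)} = \frac{2 \left(h - H\right)}{5} = - \frac{2 H}{5} + \frac{2 h}{5}$)
$V = -23$ ($V = -2 + \left(3 - 24\right) = -2 - 21 = -23$)
$X{\left(Z \right)} = \frac{Z}{6} + \frac{Z}{- \frac{2}{5} - \frac{2 Z}{5}}$ ($X{\left(Z \right)} = \frac{Z}{- \frac{2 Z}{5} + \frac{2}{5} \left(-1\right)} + \frac{Z}{6} = \frac{Z}{- \frac{2 Z}{5} - \frac{2}{5}} + Z \frac{1}{6} = \frac{Z}{- \frac{2}{5} - \frac{2 Z}{5}} + \frac{Z}{6} = \frac{Z}{6} + \frac{Z}{- \frac{2}{5} - \frac{2 Z}{5}}$)
$\left(T{\left(V,-1 \right)} - -4\right) 44 + X{\left(-6 \right)} = \left(-2 - -4\right) 44 + \frac{1}{6} \left(-6\right) \frac{1}{1 - 6} \left(-14 - 6\right) = \left(-2 + 4\right) 44 + \frac{1}{6} \left(-6\right) \frac{1}{-5} \left(-20\right) = 2 \cdot 44 + \frac{1}{6} \left(-6\right) \left(- \frac{1}{5}\right) \left(-20\right) = 88 - 4 = 84$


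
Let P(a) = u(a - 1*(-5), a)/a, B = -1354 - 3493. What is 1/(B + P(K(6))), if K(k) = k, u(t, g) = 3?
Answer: -2/9693 ≈ -0.00020633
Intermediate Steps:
B = -4847
P(a) = 3/a
1/(B + P(K(6))) = 1/(-4847 + 3/6) = 1/(-4847 + 3*(⅙)) = 1/(-4847 + ½) = 1/(-9693/2) = -2/9693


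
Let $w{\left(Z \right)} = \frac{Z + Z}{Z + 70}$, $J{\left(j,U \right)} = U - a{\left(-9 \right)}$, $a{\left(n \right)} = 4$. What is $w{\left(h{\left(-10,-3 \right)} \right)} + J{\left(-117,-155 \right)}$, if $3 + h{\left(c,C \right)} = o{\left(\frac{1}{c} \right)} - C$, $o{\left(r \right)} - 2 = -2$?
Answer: $-159$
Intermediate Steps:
$o{\left(r \right)} = 0$ ($o{\left(r \right)} = 2 - 2 = 0$)
$h{\left(c,C \right)} = -3 - C$ ($h{\left(c,C \right)} = -3 + \left(0 - C\right) = -3 - C$)
$J{\left(j,U \right)} = -4 + U$ ($J{\left(j,U \right)} = U - 4 = -4 + U$)
$w{\left(Z \right)} = \frac{2 Z}{70 + Z}$
$w{\left(h{\left(-10,-3 \right)} \right)} + J{\left(-117,-155 \right)} = \frac{2 \left(-3 - -3\right)}{70 - 0} - 159 = \frac{2 \left(-3 + 3\right)}{70 + \left(-3 + 3\right)} - 159 = 2 \cdot 0 \frac{1}{70 + 0} - 159 = 2 \cdot 0 \cdot \frac{1}{70} - 159 = 0 - 159 = -159$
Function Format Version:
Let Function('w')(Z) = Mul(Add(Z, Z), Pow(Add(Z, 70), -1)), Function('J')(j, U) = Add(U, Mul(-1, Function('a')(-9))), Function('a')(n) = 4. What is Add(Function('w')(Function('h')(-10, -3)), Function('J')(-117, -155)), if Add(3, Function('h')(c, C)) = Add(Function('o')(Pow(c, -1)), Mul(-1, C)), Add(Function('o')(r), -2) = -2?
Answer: -159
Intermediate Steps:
Function('o')(r) = 0 (Function('o')(r) = Add(2, -2) = 0)
Function('h')(c, C) = Add(-3, Mul(-1, C)) (Function('h')(c, C) = Add(-3, Add(0, Mul(-1, C))) = Add(-3, Mul(-1, C)))
Function('J')(j, U) = Add(-4, U) (Function('J')(j, U) = Add(U, Mul(-1, 4)) = Add(U, -4) = Add(-4, U))
Function('w')(Z) = Mul(2, Z, Pow(Add(70, Z), -1)) (Function('w')(Z) = Mul(Mul(2, Z), Pow(Add(70, Z), -1)) = Mul(2, Z, Pow(Add(70, Z), -1)))
Add(Function('w')(Function('h')(-10, -3)), Function('J')(-117, -155)) = Add(Mul(2, Add(-3, Mul(-1, -3)), Pow(Add(70, Add(-3, Mul(-1, -3))), -1)), Add(-4, -155)) = Add(Mul(2, Add(-3, 3), Pow(Add(70, Add(-3, 3)), -1)), -159) = Add(Mul(2, 0, Pow(Add(70, 0), -1)), -159) = Add(Mul(2, 0, Pow(70, -1)), -159) = Add(Mul(2, 0, Rational(1, 70)), -159) = Add(0, -159) = -159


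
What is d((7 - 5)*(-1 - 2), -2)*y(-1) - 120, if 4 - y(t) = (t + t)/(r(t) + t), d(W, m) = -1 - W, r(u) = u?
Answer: -105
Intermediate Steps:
y(t) = 3 (y(t) = 4 - (t + t)/(t + t) = 4 - 2*t/(2*t) = 4 - 2*t*1/(2*t) = 4 - 1*1 = 4 - 1 = 3)
d((7 - 5)*(-1 - 2), -2)*y(-1) - 120 = (-1 - (7 - 5)*(-1 - 2))*3 - 120 = (-1 - 2*(-3))*3 - 120 = (-1 - 1*(-6))*3 - 120 = (-1 + 6)*3 - 120 = 5*3 - 120 = 15 - 120 = -105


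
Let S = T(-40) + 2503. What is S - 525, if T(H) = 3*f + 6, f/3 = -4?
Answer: 1948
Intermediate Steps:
f = -12 (f = 3*(-4) = -12)
T(H) = -30 (T(H) = 3*(-12) + 6 = -36 + 6 = -30)
S = 2473 (S = -30 + 2503 = 2473)
S - 525 = 2473 - 525 = 1948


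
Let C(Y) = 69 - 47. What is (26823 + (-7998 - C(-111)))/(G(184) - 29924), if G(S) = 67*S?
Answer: -18803/17596 ≈ -1.0686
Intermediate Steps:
C(Y) = 22
(26823 + (-7998 - C(-111)))/(G(184) - 29924) = (26823 + (-7998 - 1*22))/(67*184 - 29924) = (26823 + (-7998 - 22))/(12328 - 29924) = (26823 - 8020)/(-17596) = 18803*(-1/17596) = -18803/17596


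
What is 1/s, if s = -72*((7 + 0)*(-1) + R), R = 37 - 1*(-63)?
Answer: -1/6696 ≈ -0.00014934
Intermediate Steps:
R = 100 (R = 37 + 63 = 100)
s = -6696 (s = -72*((7 + 0)*(-1) + 100) = -72*(7*(-1) + 100) = -72*(-7 + 100) = -72*93 = -6696)
1/s = 1/(-6696) = -1/6696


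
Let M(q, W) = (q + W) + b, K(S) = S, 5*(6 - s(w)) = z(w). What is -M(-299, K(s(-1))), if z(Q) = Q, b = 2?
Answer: 1454/5 ≈ 290.80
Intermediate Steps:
s(w) = 6 - w/5
M(q, W) = 2 + W + q (M(q, W) = (q + W) + 2 = (W + q) + 2 = 2 + W + q)
-M(-299, K(s(-1))) = -(2 + (6 - 1/5*(-1)) - 299) = -(2 + (6 + 1/5) - 299) = -(2 + 31/5 - 299) = -1*(-1454/5) = 1454/5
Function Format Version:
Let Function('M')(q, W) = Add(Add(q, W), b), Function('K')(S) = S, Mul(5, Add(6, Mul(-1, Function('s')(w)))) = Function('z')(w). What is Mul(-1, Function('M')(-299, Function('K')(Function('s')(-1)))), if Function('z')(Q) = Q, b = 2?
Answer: Rational(1454, 5) ≈ 290.80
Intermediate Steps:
Function('s')(w) = Add(6, Mul(Rational(-1, 5), w))
Function('M')(q, W) = Add(2, W, q) (Function('M')(q, W) = Add(Add(q, W), 2) = Add(Add(W, q), 2) = Add(2, W, q))
Mul(-1, Function('M')(-299, Function('K')(Function('s')(-1)))) = Mul(-1, Add(2, Add(6, Mul(Rational(-1, 5), -1)), -299)) = Mul(-1, Add(2, Add(6, Rational(1, 5)), -299)) = Mul(-1, Add(2, Rational(31, 5), -299)) = Mul(-1, Rational(-1454, 5)) = Rational(1454, 5)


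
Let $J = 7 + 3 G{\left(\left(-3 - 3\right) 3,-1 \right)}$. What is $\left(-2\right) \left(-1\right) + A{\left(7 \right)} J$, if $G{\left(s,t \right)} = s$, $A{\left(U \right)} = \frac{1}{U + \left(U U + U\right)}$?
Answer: $\frac{79}{63} \approx 1.254$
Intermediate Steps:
$A{\left(U \right)} = \frac{1}{U^{2} + 2 U}$ ($A{\left(U \right)} = \frac{1}{U + \left(U^{2} + U\right)} = \frac{1}{U + \left(U + U^{2}\right)} = \frac{1}{U^{2} + 2 U}$)
$J = -47$ ($J = 7 + 3 \left(-3 - 3\right) 3 = 7 + 3 \left(\left(-6\right) 3\right) = 7 + 3 \left(-18\right) = 7 - 54 = -47$)
$\left(-2\right) \left(-1\right) + A{\left(7 \right)} J = \left(-2\right) \left(-1\right) + \frac{1}{7 \left(2 + 7\right)} \left(-47\right) = 2 + \frac{1}{7 \cdot 9} \left(-47\right) = 2 + \frac{1}{7} \cdot \frac{1}{9} \left(-47\right) = 2 + \frac{1}{63} \left(-47\right) = 2 - \frac{47}{63} = \frac{79}{63}$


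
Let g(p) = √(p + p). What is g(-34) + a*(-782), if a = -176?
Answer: 137632 + 2*I*√17 ≈ 1.3763e+5 + 8.2462*I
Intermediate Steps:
g(p) = √2*√p (g(p) = √(2*p) = √2*√p)
g(-34) + a*(-782) = √2*√(-34) - 176*(-782) = √2*(I*√34) + 137632 = 2*I*√17 + 137632 = 137632 + 2*I*√17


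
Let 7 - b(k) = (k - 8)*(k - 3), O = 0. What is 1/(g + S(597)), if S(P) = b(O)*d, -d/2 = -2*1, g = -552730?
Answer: -1/552798 ≈ -1.8090e-6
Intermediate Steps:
b(k) = 7 - (-8 + k)*(-3 + k) (b(k) = 7 - (k - 8)*(k - 3) = 7 - (-8 + k)*(-3 + k))
d = 4 (d = -(-4) = -2*(-2) = 4)
S(P) = -68 (S(P) = (-17 - 1*0**2 + 11*0)*4 = (-17 - 1*0 + 0)*4 = (-17 + 0 + 0)*4 = -17*4 = -68)
1/(g + S(597)) = 1/(-552730 - 68) = 1/(-552798) = -1/552798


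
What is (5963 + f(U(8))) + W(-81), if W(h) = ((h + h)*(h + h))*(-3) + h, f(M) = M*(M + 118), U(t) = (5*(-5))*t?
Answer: -56450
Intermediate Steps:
U(t) = -25*t
f(M) = M*(118 + M)
W(h) = h - 12*h² (W(h) = ((2*h)*(2*h))*(-3) + h = (4*h²)*(-3) + h = -12*h² + h = h - 12*h²)
(5963 + f(U(8))) + W(-81) = (5963 + (-25*8)*(118 - 25*8)) - 81*(1 - 12*(-81)) = (5963 - 200*(118 - 200)) - 81*(1 + 972) = (5963 - 200*(-82)) - 81*973 = (5963 + 16400) - 78813 = 22363 - 78813 = -56450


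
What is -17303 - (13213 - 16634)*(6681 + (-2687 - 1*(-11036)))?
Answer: 51400327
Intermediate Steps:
-17303 - (13213 - 16634)*(6681 + (-2687 - 1*(-11036))) = -17303 - (-3421)*(6681 + (-2687 + 11036)) = -17303 - (-3421)*(6681 + 8349) = -17303 - (-3421)*15030 = -17303 - 1*(-51417630) = -17303 + 51417630 = 51400327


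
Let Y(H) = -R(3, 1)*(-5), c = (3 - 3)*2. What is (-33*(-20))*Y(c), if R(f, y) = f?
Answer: 9900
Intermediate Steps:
c = 0 (c = 0*2 = 0)
Y(H) = 15 (Y(H) = -1*3*(-5) = -3*(-5) = 15)
(-33*(-20))*Y(c) = -33*(-20)*15 = 660*15 = 9900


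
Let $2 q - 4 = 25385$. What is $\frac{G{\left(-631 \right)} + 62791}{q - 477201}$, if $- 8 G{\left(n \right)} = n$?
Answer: $- \frac{167653}{1238684} \approx -0.13535$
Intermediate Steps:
$q = \frac{25389}{2}$ ($q = 2 + \frac{1}{2} \cdot 25385 = 2 + \frac{25385}{2} = \frac{25389}{2} \approx 12695.0$)
$G{\left(n \right)} = - \frac{n}{8}$
$\frac{G{\left(-631 \right)} + 62791}{q - 477201} = \frac{\left(- \frac{1}{8}\right) \left(-631\right) + 62791}{\frac{25389}{2} - 477201} = \frac{\frac{631}{8} + 62791}{- \frac{929013}{2}} = \frac{502959}{8} \left(- \frac{2}{929013}\right) = - \frac{167653}{1238684}$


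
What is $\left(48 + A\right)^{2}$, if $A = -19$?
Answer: $841$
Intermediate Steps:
$\left(48 + A\right)^{2} = \left(48 - 19\right)^{2} = 29^{2} = 841$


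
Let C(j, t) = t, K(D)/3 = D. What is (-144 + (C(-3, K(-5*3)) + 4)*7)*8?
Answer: -3448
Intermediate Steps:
K(D) = 3*D
(-144 + (C(-3, K(-5*3)) + 4)*7)*8 = (-144 + (3*(-5*3) + 4)*7)*8 = (-144 + (3*(-15) + 4)*7)*8 = (-144 + (-45 + 4)*7)*8 = (-144 - 41*7)*8 = (-144 - 287)*8 = -431*8 = -3448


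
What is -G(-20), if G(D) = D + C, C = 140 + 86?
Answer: -206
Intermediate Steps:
C = 226
G(D) = 226 + D (G(D) = D + 226 = 226 + D)
-G(-20) = -(226 - 20) = -1*206 = -206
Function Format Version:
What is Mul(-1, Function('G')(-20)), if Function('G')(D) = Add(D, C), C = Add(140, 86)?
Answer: -206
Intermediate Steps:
C = 226
Function('G')(D) = Add(226, D) (Function('G')(D) = Add(D, 226) = Add(226, D))
Mul(-1, Function('G')(-20)) = Mul(-1, Add(226, -20)) = Mul(-1, 206) = -206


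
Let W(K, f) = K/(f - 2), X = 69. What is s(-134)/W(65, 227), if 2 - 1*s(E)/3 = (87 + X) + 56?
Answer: -28350/13 ≈ -2180.8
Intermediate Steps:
s(E) = -630 (s(E) = 6 - 3*((87 + 69) + 56) = 6 - 3*(156 + 56) = 6 - 3*212 = 6 - 636 = -630)
W(K, f) = K/(-2 + f)
s(-134)/W(65, 227) = -630/(65/(-2 + 227)) = -630/(65/225) = -630/(65*(1/225)) = -630/13/45 = -630*45/13 = -28350/13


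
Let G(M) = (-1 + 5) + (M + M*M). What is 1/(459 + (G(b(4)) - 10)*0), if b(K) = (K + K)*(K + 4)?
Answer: 1/459 ≈ 0.0021787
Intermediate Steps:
b(K) = 2*K*(4 + K) (b(K) = (2*K)*(4 + K) = 2*K*(4 + K))
G(M) = 4 + M + M² (G(M) = 4 + (M + M²) = 4 + M + M²)
1/(459 + (G(b(4)) - 10)*0) = 1/(459 + ((4 + 2*4*(4 + 4) + (2*4*(4 + 4))²) - 10)*0) = 1/(459 + ((4 + 2*4*8 + (2*4*8)²) - 10)*0) = 1/(459 + ((4 + 64 + 64²) - 10)*0) = 1/(459 + ((4 + 64 + 4096) - 10)*0) = 1/(459 + (4164 - 10)*0) = 1/(459 + 4154*0) = 1/(459 + 0) = 1/459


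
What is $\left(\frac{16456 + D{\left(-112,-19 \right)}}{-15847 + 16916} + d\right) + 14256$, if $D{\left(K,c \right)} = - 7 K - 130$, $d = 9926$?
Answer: $\frac{25867668}{1069} \approx 24198.0$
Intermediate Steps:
$D{\left(K,c \right)} = -130 - 7 K$
$\left(\frac{16456 + D{\left(-112,-19 \right)}}{-15847 + 16916} + d\right) + 14256 = \left(\frac{16456 - -654}{-15847 + 16916} + 9926\right) + 14256 = \left(\frac{16456 + \left(-130 + 784\right)}{1069} + 9926\right) + 14256 = \left(\left(16456 + 654\right) \frac{1}{1069} + 9926\right) + 14256 = \left(17110 \cdot \frac{1}{1069} + 9926\right) + 14256 = \left(\frac{17110}{1069} + 9926\right) + 14256 = \frac{10628004}{1069} + 14256 = \frac{25867668}{1069}$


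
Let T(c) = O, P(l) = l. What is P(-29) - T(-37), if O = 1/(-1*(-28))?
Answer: -813/28 ≈ -29.036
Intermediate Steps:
O = 1/28 ≈ 0.035714
T(c) = 1/28
P(-29) - T(-37) = -29 - 1*1/28 = -29 - 1/28 = -813/28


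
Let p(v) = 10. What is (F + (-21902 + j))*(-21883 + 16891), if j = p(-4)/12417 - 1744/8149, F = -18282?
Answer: 6765965676670720/33728711 ≈ 2.0060e+8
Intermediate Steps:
j = -21573758/101186133 (j = 10/12417 - 1744/8149 = -21573758/101186133 ≈ -0.21321)
(F + (-21902 + j))*(-21883 + 16891) = (-18282 + (-21902 - 21573758/101186133))*(-21883 + 16891) = (-18282 - 2216200258724/101186133)*(-4992) = -4066085142230/101186133*(-4992) = 6765965676670720/33728711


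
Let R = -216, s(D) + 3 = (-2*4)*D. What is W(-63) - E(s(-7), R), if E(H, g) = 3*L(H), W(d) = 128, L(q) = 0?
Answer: 128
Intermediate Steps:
s(D) = -3 - 8*D (s(D) = -3 + (-2*4)*D = -3 - 8*D)
E(H, g) = 0 (E(H, g) = 3*0 = 0)
W(-63) - E(s(-7), R) = 128 - 1*0 = 128 + 0 = 128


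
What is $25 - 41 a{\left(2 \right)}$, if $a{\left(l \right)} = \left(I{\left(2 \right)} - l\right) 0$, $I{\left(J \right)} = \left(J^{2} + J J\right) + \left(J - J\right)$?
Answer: $25$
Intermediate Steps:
$I{\left(J \right)} = 2 J^{2}$ ($I{\left(J \right)} = \left(J^{2} + J^{2}\right) + 0 = 2 J^{2} + 0 = 2 J^{2}$)
$a{\left(l \right)} = 0$ ($a{\left(l \right)} = \left(2 \cdot 2^{2} - l\right) 0 = \left(2 \cdot 4 - l\right) 0 = \left(8 - l\right) 0 = 0$)
$25 - 41 a{\left(2 \right)} = 25 - 0 = 25 + 0 = 25$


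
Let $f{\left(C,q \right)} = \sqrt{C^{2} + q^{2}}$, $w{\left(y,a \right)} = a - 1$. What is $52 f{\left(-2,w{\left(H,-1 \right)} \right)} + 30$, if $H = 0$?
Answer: $30 + 104 \sqrt{2} \approx 177.08$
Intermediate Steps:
$w{\left(y,a \right)} = -1 + a$
$52 f{\left(-2,w{\left(H,-1 \right)} \right)} + 30 = 52 \sqrt{\left(-2\right)^{2} + \left(-1 - 1\right)^{2}} + 30 = 52 \sqrt{4 + \left(-2\right)^{2}} + 30 = 52 \sqrt{4 + 4} + 30 = 52 \sqrt{8} + 30 = 52 \cdot 2 \sqrt{2} + 30 = 104 \sqrt{2} + 30 = 30 + 104 \sqrt{2}$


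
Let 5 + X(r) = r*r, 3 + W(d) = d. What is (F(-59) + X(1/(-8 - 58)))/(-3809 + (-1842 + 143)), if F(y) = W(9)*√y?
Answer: 21779/23992848 - I*√59/918 ≈ 0.00090773 - 0.0083673*I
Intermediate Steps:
W(d) = -3 + d
F(y) = 6*√y (F(y) = (-3 + 9)*√y = 6*√y)
X(r) = -5 + r² (X(r) = -5 + r*r = -5 + r²)
(F(-59) + X(1/(-8 - 58)))/(-3809 + (-1842 + 143)) = (6*√(-59) + (-5 + (1/(-8 - 58))²))/(-3809 + (-1842 + 143)) = (6*(I*√59) + (-5 + (1/(-66))²))/(-3809 - 1699) = (6*I*√59 + (-5 + (-1/66)²))/(-5508) = (6*I*√59 + (-5 + 1/4356))*(-1/5508) = (6*I*√59 - 21779/4356)*(-1/5508) = (-21779/4356 + 6*I*√59)*(-1/5508) = 21779/23992848 - I*√59/918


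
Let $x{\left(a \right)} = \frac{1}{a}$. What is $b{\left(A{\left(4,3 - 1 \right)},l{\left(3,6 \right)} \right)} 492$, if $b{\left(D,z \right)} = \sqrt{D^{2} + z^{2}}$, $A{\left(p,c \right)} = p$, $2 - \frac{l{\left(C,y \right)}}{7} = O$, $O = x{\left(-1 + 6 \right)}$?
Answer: $\frac{492 \sqrt{4369}}{5} \approx 6504.1$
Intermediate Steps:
$O = \frac{1}{5}$ ($O = \frac{1}{-1 + 6} = \frac{1}{5} \approx 0.2$)
$l{\left(C,y \right)} = \frac{63}{5}$ ($l{\left(C,y \right)} = 14 - \frac{7}{5} = \frac{63}{5}$)
$b{\left(A{\left(4,3 - 1 \right)},l{\left(3,6 \right)} \right)} 492 = \sqrt{4^{2} + \left(\frac{63}{5}\right)^{2}} \cdot 492 = \sqrt{16 + \frac{3969}{25}} \cdot 492 = \sqrt{\frac{4369}{25}} \cdot 492 = \frac{\sqrt{4369}}{5} \cdot 492 = \frac{492 \sqrt{4369}}{5}$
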